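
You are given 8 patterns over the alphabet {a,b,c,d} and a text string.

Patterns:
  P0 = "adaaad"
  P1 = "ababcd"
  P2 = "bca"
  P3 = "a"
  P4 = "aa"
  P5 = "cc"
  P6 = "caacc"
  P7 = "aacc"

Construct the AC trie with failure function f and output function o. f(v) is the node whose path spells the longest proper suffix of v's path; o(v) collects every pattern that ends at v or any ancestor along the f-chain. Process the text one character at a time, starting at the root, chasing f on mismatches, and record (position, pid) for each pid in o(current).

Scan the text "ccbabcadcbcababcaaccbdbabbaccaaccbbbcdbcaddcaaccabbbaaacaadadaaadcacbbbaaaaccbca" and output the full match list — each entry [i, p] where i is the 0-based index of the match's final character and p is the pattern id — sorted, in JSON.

Construct AC machine:
Trie nodes:
  0='ε' goto a→1 b→12 c→16
  1='a' goto a→15 b→7 d→2  ←P3
  2='ad' goto a→3
  3='ada' goto a→4
  4='adaa' goto a→5
  5='adaaa' goto d→6
  6='adaaad' goto ·  ←P0
  7='ab' goto a→8
  8='aba' goto b→9
  9='abab' goto c→10
  10='ababc' goto d→11
  11='ababcd' goto ·  ←P1
  12='b' goto c→13
  13='bc' goto a→14
  14='bca' goto ·  ←P2
  15='aa' goto c→22  ←P4
  16='c' goto a→18 c→17
  17='cc' goto ·  ←P5
  18='ca' goto a→19
  19='caa' goto c→20
  20='caac' goto c→21
  21='caacc' goto ·  ←P6
  22='aac' goto c→23
  23='aacc' goto ·  ←P7

BFS fail/out derivation:
  n1('a'): parent n0 fail=0; on 'a' 0 → fail=0;  out {3}∪∅={3}
  n12('b'): parent n0 fail=0; on 'b' 0 → fail=0;  out ∅∪∅=∅
  n16('c'): parent n0 fail=0; on 'c' 0 → fail=0;  out ∅∪∅=∅
  n2('ad'): parent n1 fail=0; on 'd' 0 → fail=0;  out ∅∪∅=∅
  n7('ab'): parent n1 fail=0; on 'b' 0 → fail=12;  out ∅∪∅=∅
  n13('bc'): parent n12 fail=0; on 'c' 0 → fail=16;  out ∅∪∅=∅
  n15('aa'): parent n1 fail=0; on 'a' 0 → fail=1;  out {4}∪{3}={3,4}
  n17('cc'): parent n16 fail=0; on 'c' 0 → fail=16;  out {5}∪∅={5}
  n18('ca'): parent n16 fail=0; on 'a' 0 → fail=1;  out ∅∪{3}={3}
  n3('ada'): parent n2 fail=0; on 'a' 0 → fail=1;  out ∅∪{3}={3}
  n8('aba'): parent n7 fail=12; on 'a' 12→0 → fail=1;  out ∅∪{3}={3}
  n14('bca'): parent n13 fail=16; on 'a' 16 → fail=18;  out {2}∪{3}={2,3}
  n19('caa'): parent n18 fail=1; on 'a' 1 → fail=15;  out ∅∪{3,4}={3,4}
  n22('aac'): parent n15 fail=1; on 'c' 1→0 → fail=16;  out ∅∪∅=∅
  n4('adaa'): parent n3 fail=1; on 'a' 1 → fail=15;  out ∅∪{3,4}={3,4}
  n9('abab'): parent n8 fail=1; on 'b' 1 → fail=7;  out ∅∪∅=∅
  n20('caac'): parent n19 fail=15; on 'c' 15 → fail=22;  out ∅∪∅=∅
  n23('aacc'): parent n22 fail=16; on 'c' 16 → fail=17;  out {7}∪{5}={5,7}
  n5('adaaa'): parent n4 fail=15; on 'a' 15→1 → fail=15;  out ∅∪{3,4}={3,4}
  n10('ababc'): parent n9 fail=7; on 'c' 7→12 → fail=13;  out ∅∪∅=∅
  n21('caacc'): parent n20 fail=22; on 'c' 22 → fail=23;  out {6}∪{5,7}={5,6,7}
  n6('adaaad'): parent n5 fail=15; on 'd' 15→1 → fail=2;  out {0}∪∅={0}
  n11('ababcd'): parent n10 fail=13; on 'd' 13→16→0 → fail=0;  out {1}∪∅={1}

Scan:
i=0 'c': node 0→16
i=1 'c': node 16→17  → match P5@[0:1]
i=2 'b': node 17→12 ·f
i=3 'a': node 12→1 ·f  → match P3@[3:3]
i=4 'b': node 1→7
i=5 'c': node 7→13 ·f
i=6 'a': node 13→14  → match P2@[4:6],P3@[6:6]
i=7 'd': node 14→2 ·f
i=8 'c': node 2→16 ·f
i=9 'b': node 16→12 ·f
i=10 'c': node 12→13
i=11 'a': node 13→14  → match P2@[9:11],P3@[11:11]
i=12 'b': node 14→7 ·f
i=13 'a': node 7→8  → match P3@[13:13]
i=14 'b': node 8→9
i=15 'c': node 9→10
i=16 'a': node 10→14 ·f  → match P2@[14:16],P3@[16:16]
i=17 'a': node 14→19 ·f  → match P3@[17:17],P4@[16:17]
i=18 'c': node 19→20
i=19 'c': node 20→21  → match P5@[18:19],P6@[15:19],P7@[16:19]
i=20 'b': node 21→12 ·f
i=21 'd': node 12→0 ·f
i=22 'b': node 0→12
i=23 'a': node 12→1 ·f  → match P3@[23:23]
i=24 'b': node 1→7
i=25 'b': node 7→12 ·f
i=26 'a': node 12→1 ·f  → match P3@[26:26]
i=27 'c': node 1→16 ·f
i=28 'c': node 16→17  → match P5@[27:28]
i=29 'a': node 17→18 ·f  → match P3@[29:29]
i=30 'a': node 18→19  → match P3@[30:30],P4@[29:30]
i=31 'c': node 19→20
i=32 'c': node 20→21  → match P5@[31:32],P6@[28:32],P7@[29:32]
i=33 'b': node 21→12 ·f
i=34 'b': node 12→12 ·f
i=35 'b': node 12→12 ·f
i=36 'c': node 12→13
i=37 'd': node 13→0 ·f
i=38 'b': node 0→12
i=39 'c': node 12→13
i=40 'a': node 13→14  → match P2@[38:40],P3@[40:40]
i=41 'd': node 14→2 ·f
i=42 'd': node 2→0 ·f
i=43 'c': node 0→16
i=44 'a': node 16→18  → match P3@[44:44]
i=45 'a': node 18→19  → match P3@[45:45],P4@[44:45]
i=46 'c': node 19→20
i=47 'c': node 20→21  → match P5@[46:47],P6@[43:47],P7@[44:47]
i=48 'a': node 21→18 ·f  → match P3@[48:48]
i=49 'b': node 18→7 ·f
i=50 'b': node 7→12 ·f
i=51 'b': node 12→12 ·f
i=52 'a': node 12→1 ·f  → match P3@[52:52]
i=53 'a': node 1→15  → match P3@[53:53],P4@[52:53]
i=54 'a': node 15→15 ·f  → match P3@[54:54],P4@[53:54]
i=55 'c': node 15→22
i=56 'a': node 22→18 ·f  → match P3@[56:56]
i=57 'a': node 18→19  → match P3@[57:57],P4@[56:57]
i=58 'd': node 19→2 ·f
i=59 'a': node 2→3  → match P3@[59:59]
i=60 'd': node 3→2 ·f
i=61 'a': node 2→3  → match P3@[61:61]
i=62 'a': node 3→4  → match P3@[62:62],P4@[61:62]
i=63 'a': node 4→5  → match P3@[63:63],P4@[62:63]
i=64 'd': node 5→6  → match P0@[59:64]
i=65 'c': node 6→16 ·f
i=66 'a': node 16→18  → match P3@[66:66]
i=67 'c': node 18→16 ·f
i=68 'b': node 16→12 ·f
i=69 'b': node 12→12 ·f
i=70 'b': node 12→12 ·f
i=71 'a': node 12→1 ·f  → match P3@[71:71]
i=72 'a': node 1→15  → match P3@[72:72],P4@[71:72]
i=73 'a': node 15→15 ·f  → match P3@[73:73],P4@[72:73]
i=74 'a': node 15→15 ·f  → match P3@[74:74],P4@[73:74]
i=75 'c': node 15→22
i=76 'c': node 22→23  → match P5@[75:76],P7@[73:76]
i=77 'b': node 23→12 ·f
i=78 'c': node 12→13
i=79 'a': node 13→14  → match P2@[77:79],P3@[79:79]

All matches (sorted): [[1,5],[3,3],[6,2],[6,3],[11,2],[11,3],[13,3],[16,2],[16,3],[17,3],[17,4],[19,5],[19,6],[19,7],[23,3],[26,3],[28,5],[29,3],[30,3],[30,4],[32,5],[32,6],[32,7],[40,2],[40,3],[44,3],[45,3],[45,4],[47,5],[47,6],[47,7],[48,3],[52,3],[53,3],[53,4],[54,3],[54,4],[56,3],[57,3],[57,4],[59,3],[61,3],[62,3],[62,4],[63,3],[63,4],[64,0],[66,3],[71,3],[72,3],[72,4],[73,3],[73,4],[74,3],[74,4],[76,5],[76,7],[79,2],[79,3]]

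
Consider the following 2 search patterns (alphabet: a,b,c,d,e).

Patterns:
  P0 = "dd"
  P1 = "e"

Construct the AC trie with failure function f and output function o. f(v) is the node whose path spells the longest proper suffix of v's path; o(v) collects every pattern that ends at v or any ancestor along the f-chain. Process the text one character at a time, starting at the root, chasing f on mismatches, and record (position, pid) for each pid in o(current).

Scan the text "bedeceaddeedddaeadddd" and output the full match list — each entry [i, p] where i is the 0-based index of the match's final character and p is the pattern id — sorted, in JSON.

Construct AC machine:
Trie nodes:
  0='ε' goto d→1 e→3
  1='d' goto d→2
  2='dd' goto ·  ←P0
  3='e' goto ·  ←P1

Failure links (BFS by depth):
  n1('d'): parent n0 fail=0; on 'd' 0 → fail=0;  out ∅∪∅=∅
  n3('e'): parent n0 fail=0; on 'e' 0 → fail=0;  out {1}∪∅={1}
  n2('dd'): parent n1 fail=0; on 'd' 0 → fail=1;  out {0}∪∅={0}

Run:
pos 0 'b': at 0
pos 1 'e': at 3  → match P1@[1:1]
pos 2 'd': at 1 (fail-walked)
pos 3 'e': at 3 (fail-walked)  → match P1@[3:3]
pos 4 'c': at 0 (fail-walked)
pos 5 'e': at 3  → match P1@[5:5]
pos 6 'a': at 0 (fail-walked)
pos 7 'd': at 1
pos 8 'd': at 2  → match P0@[7:8]
pos 9 'e': at 3 (fail-walked)  → match P1@[9:9]
pos 10 'e': at 3 (fail-walked)  → match P1@[10:10]
pos 11 'd': at 1 (fail-walked)
pos 12 'd': at 2  → match P0@[11:12]
pos 13 'd': at 2 (fail-walked)  → match P0@[12:13]
pos 14 'a': at 0 (fail-walked)
pos 15 'e': at 3  → match P1@[15:15]
pos 16 'a': at 0 (fail-walked)
pos 17 'd': at 1
pos 18 'd': at 2  → match P0@[17:18]
pos 19 'd': at 2 (fail-walked)  → match P0@[18:19]
pos 20 'd': at 2 (fail-walked)  → match P0@[19:20]

All matches (sorted): [[1,1],[3,1],[5,1],[8,0],[9,1],[10,1],[12,0],[13,0],[15,1],[18,0],[19,0],[20,0]]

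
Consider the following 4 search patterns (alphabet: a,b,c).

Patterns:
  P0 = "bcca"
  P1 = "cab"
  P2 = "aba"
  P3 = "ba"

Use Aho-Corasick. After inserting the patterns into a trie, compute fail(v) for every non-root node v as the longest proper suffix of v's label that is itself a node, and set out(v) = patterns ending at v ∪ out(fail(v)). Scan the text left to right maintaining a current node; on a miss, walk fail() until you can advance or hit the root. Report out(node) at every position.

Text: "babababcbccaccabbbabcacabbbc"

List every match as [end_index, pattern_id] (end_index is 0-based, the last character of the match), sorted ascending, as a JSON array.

Build:
Trie (insert patterns):
  0='ε' goto a→8 b→1 c→5
  1='b' goto a→11 c→2
  2='bc' goto c→3
  3='bcc' goto a→4
  4='bcca' goto ·  ←P0
  5='c' goto a→6
  6='ca' goto b→7
  7='cab' goto ·  ←P1
  8='a' goto b→9
  9='ab' goto a→10
  10='aba' goto ·  ←P2
  11='ba' goto ·  ←P3

Failure links (BFS by depth):
  n1('b'): parent n0 fail=0; on 'b' 0 → fail=0;  out ∅∪∅=∅
  n5('c'): parent n0 fail=0; on 'c' 0 → fail=0;  out ∅∪∅=∅
  n8('a'): parent n0 fail=0; on 'a' 0 → fail=0;  out ∅∪∅=∅
  n2('bc'): parent n1 fail=0; on 'c' 0 → fail=5;  out ∅∪∅=∅
  n6('ca'): parent n5 fail=0; on 'a' 0 → fail=8;  out ∅∪∅=∅
  n9('ab'): parent n8 fail=0; on 'b' 0 → fail=1;  out ∅∪∅=∅
  n11('ba'): parent n1 fail=0; on 'a' 0 → fail=8;  out {3}∪∅={3}
  n3('bcc'): parent n2 fail=5; on 'c' 5→0 → fail=5;  out ∅∪∅=∅
  n7('cab'): parent n6 fail=8; on 'b' 8 → fail=9;  out {1}∪∅={1}
  n10('aba'): parent n9 fail=1; on 'a' 1 → fail=11;  out {2}∪{3}={2,3}
  n4('bcca'): parent n3 fail=5; on 'a' 5 → fail=6;  out {0}∪∅={0}

Scan:
pos 0 'b': at 1
pos 1 'a': at 11  emit P3@[0:1]
pos 2 'b': at 9 (via fail)
pos 3 'a': at 10  emit P2@[1:3],P3@[2:3]
pos 4 'b': at 9 (via fail)
pos 5 'a': at 10  emit P2@[3:5],P3@[4:5]
pos 6 'b': at 9 (via fail)
pos 7 'c': at 2 (via fail)
pos 8 'b': at 1 (via fail)
pos 9 'c': at 2
pos 10 'c': at 3
pos 11 'a': at 4  emit P0@[8:11]
pos 12 'c': at 5 (via fail)
pos 13 'c': at 5 (via fail)
pos 14 'a': at 6
pos 15 'b': at 7  emit P1@[13:15]
pos 16 'b': at 1 (via fail)
pos 17 'b': at 1 (via fail)
pos 18 'a': at 11  emit P3@[17:18]
pos 19 'b': at 9 (via fail)
pos 20 'c': at 2 (via fail)
pos 21 'a': at 6 (via fail)
pos 22 'c': at 5 (via fail)
pos 23 'a': at 6
pos 24 'b': at 7  emit P1@[22:24]
pos 25 'b': at 1 (via fail)
pos 26 'b': at 1 (via fail)
pos 27 'c': at 2

Result: [[1,3],[3,2],[3,3],[5,2],[5,3],[11,0],[15,1],[18,3],[24,1]]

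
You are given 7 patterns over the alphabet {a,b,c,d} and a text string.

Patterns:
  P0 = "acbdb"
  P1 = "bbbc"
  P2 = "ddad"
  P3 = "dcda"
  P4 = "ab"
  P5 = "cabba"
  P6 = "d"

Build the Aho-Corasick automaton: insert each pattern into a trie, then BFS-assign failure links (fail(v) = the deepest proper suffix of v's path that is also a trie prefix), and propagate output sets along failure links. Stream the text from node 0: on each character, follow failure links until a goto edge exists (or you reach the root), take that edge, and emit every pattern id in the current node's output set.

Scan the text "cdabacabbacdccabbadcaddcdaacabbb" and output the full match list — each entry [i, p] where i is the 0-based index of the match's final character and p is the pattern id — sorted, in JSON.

Build:
Trie nodes:
  n0 'ε': a→1 b→6 c→18 d→10
  n1 'a': b→17 c→2
  n2 'ac': b→3
  n3 'acb': d→4
  n4 'acbd': b→5
  n5 'acbdb': ·  [P0 ends]
  n6 'b': b→7
  n7 'bb': b→8
  n8 'bbb': c→9
  n9 'bbbc': ·  [P1 ends]
  n10 'd': c→14 d→11  [P6 ends]
  n11 'dd': a→12
  n12 'dda': d→13
  n13 'ddad': ·  [P2 ends]
  n14 'dc': d→15
  n15 'dcd': a→16
  n16 'dcda': ·  [P3 ends]
  n17 'ab': ·  [P4 ends]
  n18 'c': a→19
  n19 'ca': b→20
  n20 'cab': b→21
  n21 'cabb': a→22
  n22 'cabba': ·  [P5 ends]

BFS fail/out derivation:
  fail(1) 'a': from fail(0)=0 chase 'a': 0 ⇒ 0;  out=∅∪out(0)=∅
  fail(6) 'b': from fail(0)=0 chase 'b': 0 ⇒ 0;  out=∅∪out(0)=∅
  fail(10) 'd': from fail(0)=0 chase 'd': 0 ⇒ 0;  out={6}∪out(0)={6}
  fail(18) 'c': from fail(0)=0 chase 'c': 0 ⇒ 0;  out=∅∪out(0)=∅
  fail(2) 'ac': from fail(1)=0 chase 'c': 0 ⇒ 18;  out=∅∪out(18)=∅
  fail(7) 'bb': from fail(6)=0 chase 'b': 0 ⇒ 6;  out=∅∪out(6)=∅
  fail(11) 'dd': from fail(10)=0 chase 'd': 0 ⇒ 10;  out=∅∪out(10)={6}
  fail(14) 'dc': from fail(10)=0 chase 'c': 0 ⇒ 18;  out=∅∪out(18)=∅
  fail(17) 'ab': from fail(1)=0 chase 'b': 0 ⇒ 6;  out={4}∪out(6)={4}
  fail(19) 'ca': from fail(18)=0 chase 'a': 0 ⇒ 1;  out=∅∪out(1)=∅
  fail(3) 'acb': from fail(2)=18 chase 'b': 18→0 ⇒ 6;  out=∅∪out(6)=∅
  fail(8) 'bbb': from fail(7)=6 chase 'b': 6 ⇒ 7;  out=∅∪out(7)=∅
  fail(12) 'dda': from fail(11)=10 chase 'a': 10→0 ⇒ 1;  out=∅∪out(1)=∅
  fail(15) 'dcd': from fail(14)=18 chase 'd': 18→0 ⇒ 10;  out=∅∪out(10)={6}
  fail(20) 'cab': from fail(19)=1 chase 'b': 1 ⇒ 17;  out=∅∪out(17)={4}
  fail(4) 'acbd': from fail(3)=6 chase 'd': 6→0 ⇒ 10;  out=∅∪out(10)={6}
  fail(9) 'bbbc': from fail(8)=7 chase 'c': 7→6→0 ⇒ 18;  out={1}∪out(18)={1}
  fail(13) 'ddad': from fail(12)=1 chase 'd': 1→0 ⇒ 10;  out={2}∪out(10)={2,6}
  fail(16) 'dcda': from fail(15)=10 chase 'a': 10→0 ⇒ 1;  out={3}∪out(1)={3}
  fail(21) 'cabb': from fail(20)=17 chase 'b': 17→6 ⇒ 7;  out=∅∪out(7)=∅
  fail(5) 'acbdb': from fail(4)=10 chase 'b': 10→0 ⇒ 6;  out={0}∪out(6)={0}
  fail(22) 'cabba': from fail(21)=7 chase 'a': 7→6→0 ⇒ 1;  out={5}∪out(1)={5}

Run:
i=0 'c': node 0→18
i=1 'd': node 18→10 (via fail)  emit P6@[1:1]
i=2 'a': node 10→1 (via fail)
i=3 'b': node 1→17  emit P4@[2:3]
i=4 'a': node 17→1 (via fail)
i=5 'c': node 1→2
i=6 'a': node 2→19 (via fail)
i=7 'b': node 19→20  emit P4@[6:7]
i=8 'b': node 20→21
i=9 'a': node 21→22  emit P5@[5:9]
i=10 'c': node 22→2 (via fail)
i=11 'd': node 2→10 (via fail)  emit P6@[11:11]
i=12 'c': node 10→14
i=13 'c': node 14→18 (via fail)
i=14 'a': node 18→19
i=15 'b': node 19→20  emit P4@[14:15]
i=16 'b': node 20→21
i=17 'a': node 21→22  emit P5@[13:17]
i=18 'd': node 22→10 (via fail)  emit P6@[18:18]
i=19 'c': node 10→14
i=20 'a': node 14→19 (via fail)
i=21 'd': node 19→10 (via fail)  emit P6@[21:21]
i=22 'd': node 10→11  emit P6@[22:22]
i=23 'c': node 11→14 (via fail)
i=24 'd': node 14→15  emit P6@[24:24]
i=25 'a': node 15→16  emit P3@[22:25]
i=26 'a': node 16→1 (via fail)
i=27 'c': node 1→2
i=28 'a': node 2→19 (via fail)
i=29 'b': node 19→20  emit P4@[28:29]
i=30 'b': node 20→21
i=31 'b': node 21→8 (via fail)

Matches: [[1,6],[3,4],[7,4],[9,5],[11,6],[15,4],[17,5],[18,6],[21,6],[22,6],[24,6],[25,3],[29,4]]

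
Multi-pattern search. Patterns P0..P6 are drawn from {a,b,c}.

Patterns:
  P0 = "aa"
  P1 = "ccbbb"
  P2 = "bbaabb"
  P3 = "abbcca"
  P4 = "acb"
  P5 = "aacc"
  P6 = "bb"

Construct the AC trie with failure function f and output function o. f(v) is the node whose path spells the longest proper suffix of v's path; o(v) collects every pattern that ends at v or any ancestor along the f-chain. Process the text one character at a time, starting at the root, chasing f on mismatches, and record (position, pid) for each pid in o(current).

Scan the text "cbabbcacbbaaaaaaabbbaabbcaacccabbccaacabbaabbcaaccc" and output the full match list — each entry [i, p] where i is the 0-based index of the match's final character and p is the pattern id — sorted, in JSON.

Build automaton:
Trie nodes:
  n0 'ε': a→1 b→8 c→3
  n1 'a': a→2 b→14 c→19
  n2 'aa': c→21  ←P0
  n3 'c': c→4
  n4 'cc': b→5
  n5 'ccb': b→6
  n6 'ccbb': b→7
  n7 'ccbbb': ·  ←P1
  n8 'b': b→9
  n9 'bb': a→10  ←P6
  n10 'bba': a→11
  n11 'bbaa': b→12
  n12 'bbaab': b→13
  n13 'bbaabb': ·  ←P2
  n14 'ab': b→15
  n15 'abb': c→16
  n16 'abbc': c→17
  n17 'abbcc': a→18
  n18 'abbcca': ·  ←P3
  n19 'ac': b→20
  n20 'acb': ·  ←P4
  n21 'aac': c→22
  n22 'aacc': ·  ←P5

BFS fail/out derivation:
  fail(1) 'a': from fail(0)=0 chase 'a': 0 ⇒ 0;  out=∅∪out(0)=∅
  fail(3) 'c': from fail(0)=0 chase 'c': 0 ⇒ 0;  out=∅∪out(0)=∅
  fail(8) 'b': from fail(0)=0 chase 'b': 0 ⇒ 0;  out=∅∪out(0)=∅
  fail(2) 'aa': from fail(1)=0 chase 'a': 0 ⇒ 1;  out={0}∪out(1)={0}
  fail(4) 'cc': from fail(3)=0 chase 'c': 0 ⇒ 3;  out=∅∪out(3)=∅
  fail(9) 'bb': from fail(8)=0 chase 'b': 0 ⇒ 8;  out={6}∪out(8)={6}
  fail(14) 'ab': from fail(1)=0 chase 'b': 0 ⇒ 8;  out=∅∪out(8)=∅
  fail(19) 'ac': from fail(1)=0 chase 'c': 0 ⇒ 3;  out=∅∪out(3)=∅
  fail(5) 'ccb': from fail(4)=3 chase 'b': 3→0 ⇒ 8;  out=∅∪out(8)=∅
  fail(10) 'bba': from fail(9)=8 chase 'a': 8→0 ⇒ 1;  out=∅∪out(1)=∅
  fail(15) 'abb': from fail(14)=8 chase 'b': 8 ⇒ 9;  out=∅∪out(9)={6}
  fail(20) 'acb': from fail(19)=3 chase 'b': 3→0 ⇒ 8;  out={4}∪out(8)={4}
  fail(21) 'aac': from fail(2)=1 chase 'c': 1 ⇒ 19;  out=∅∪out(19)=∅
  fail(6) 'ccbb': from fail(5)=8 chase 'b': 8 ⇒ 9;  out=∅∪out(9)={6}
  fail(11) 'bbaa': from fail(10)=1 chase 'a': 1 ⇒ 2;  out=∅∪out(2)={0}
  fail(16) 'abbc': from fail(15)=9 chase 'c': 9→8→0 ⇒ 3;  out=∅∪out(3)=∅
  fail(22) 'aacc': from fail(21)=19 chase 'c': 19→3 ⇒ 4;  out={5}∪out(4)={5}
  fail(7) 'ccbbb': from fail(6)=9 chase 'b': 9→8 ⇒ 9;  out={1}∪out(9)={1,6}
  fail(12) 'bbaab': from fail(11)=2 chase 'b': 2→1 ⇒ 14;  out=∅∪out(14)=∅
  fail(17) 'abbcc': from fail(16)=3 chase 'c': 3 ⇒ 4;  out=∅∪out(4)=∅
  fail(13) 'bbaabb': from fail(12)=14 chase 'b': 14 ⇒ 15;  out={2}∪out(15)={2,6}
  fail(18) 'abbcca': from fail(17)=4 chase 'a': 4→3→0 ⇒ 1;  out={3}∪out(1)={3}

Run:
i=0 'c': node 0→3
i=1 'b': node 3→8 ·f
i=2 'a': node 8→1 ·f
i=3 'b': node 1→14
i=4 'b': node 14→15  → match P6@[3:4]
i=5 'c': node 15→16
i=6 'a': node 16→1 ·f
i=7 'c': node 1→19
i=8 'b': node 19→20  → match P4@[6:8]
i=9 'b': node 20→9 ·f  → match P6@[8:9]
i=10 'a': node 9→10
i=11 'a': node 10→11  → match P0@[10:11]
i=12 'a': node 11→2 ·f  → match P0@[11:12]
i=13 'a': node 2→2 ·f  → match P0@[12:13]
i=14 'a': node 2→2 ·f  → match P0@[13:14]
i=15 'a': node 2→2 ·f  → match P0@[14:15]
i=16 'a': node 2→2 ·f  → match P0@[15:16]
i=17 'b': node 2→14 ·f
i=18 'b': node 14→15  → match P6@[17:18]
i=19 'b': node 15→9 ·f  → match P6@[18:19]
i=20 'a': node 9→10
i=21 'a': node 10→11  → match P0@[20:21]
i=22 'b': node 11→12
i=23 'b': node 12→13  → match P2@[18:23],P6@[22:23]
i=24 'c': node 13→16 ·f
i=25 'a': node 16→1 ·f
i=26 'a': node 1→2  → match P0@[25:26]
i=27 'c': node 2→21
i=28 'c': node 21→22  → match P5@[25:28]
i=29 'c': node 22→4 ·f
i=30 'a': node 4→1 ·f
i=31 'b': node 1→14
i=32 'b': node 14→15  → match P6@[31:32]
i=33 'c': node 15→16
i=34 'c': node 16→17
i=35 'a': node 17→18  → match P3@[30:35]
i=36 'a': node 18→2 ·f  → match P0@[35:36]
i=37 'c': node 2→21
i=38 'a': node 21→1 ·f
i=39 'b': node 1→14
i=40 'b': node 14→15  → match P6@[39:40]
i=41 'a': node 15→10 ·f
i=42 'a': node 10→11  → match P0@[41:42]
i=43 'b': node 11→12
i=44 'b': node 12→13  → match P2@[39:44],P6@[43:44]
i=45 'c': node 13→16 ·f
i=46 'a': node 16→1 ·f
i=47 'a': node 1→2  → match P0@[46:47]
i=48 'c': node 2→21
i=49 'c': node 21→22  → match P5@[46:49]
i=50 'c': node 22→4 ·f

Result: [[4,6],[8,4],[9,6],[11,0],[12,0],[13,0],[14,0],[15,0],[16,0],[18,6],[19,6],[21,0],[23,2],[23,6],[26,0],[28,5],[32,6],[35,3],[36,0],[40,6],[42,0],[44,2],[44,6],[47,0],[49,5]]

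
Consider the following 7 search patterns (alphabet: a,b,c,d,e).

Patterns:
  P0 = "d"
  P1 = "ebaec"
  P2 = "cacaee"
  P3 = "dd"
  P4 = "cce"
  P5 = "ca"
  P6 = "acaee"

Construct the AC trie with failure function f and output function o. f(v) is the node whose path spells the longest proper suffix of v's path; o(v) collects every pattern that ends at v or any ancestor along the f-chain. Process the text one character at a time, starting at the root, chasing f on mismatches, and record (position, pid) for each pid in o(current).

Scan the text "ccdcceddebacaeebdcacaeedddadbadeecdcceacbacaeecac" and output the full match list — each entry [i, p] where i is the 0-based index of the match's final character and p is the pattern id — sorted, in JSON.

Construct AC machine:
Trie (insert patterns):
  n0 'ε': a→16 c→7 d→1 e→2
  n1 'd': d→13  [P0 ends]
  n2 'e': b→3
  n3 'eb': a→4
  n4 'eba': e→5
  n5 'ebae': c→6
  n6 'ebaec': ·  [P1 ends]
  n7 'c': a→8 c→14
  n8 'ca': c→9  [P5 ends]
  n9 'cac': a→10
  n10 'caca': e→11
  n11 'cacae': e→12
  n12 'cacaee': ·  [P2 ends]
  n13 'dd': ·  [P3 ends]
  n14 'cc': e→15
  n15 'cce': ·  [P4 ends]
  n16 'a': c→17
  n17 'ac': a→18
  n18 'aca': e→19
  n19 'acae': e→20
  n20 'acaee': ·  [P6 ends]

Failure links (BFS by depth):
  n1('d'): parent n0 fail=0; on 'd' 0 → fail=0;  out {0}∪∅={0}
  n2('e'): parent n0 fail=0; on 'e' 0 → fail=0;  out ∅∪∅=∅
  n7('c'): parent n0 fail=0; on 'c' 0 → fail=0;  out ∅∪∅=∅
  n16('a'): parent n0 fail=0; on 'a' 0 → fail=0;  out ∅∪∅=∅
  n3('eb'): parent n2 fail=0; on 'b' 0 → fail=0;  out ∅∪∅=∅
  n8('ca'): parent n7 fail=0; on 'a' 0 → fail=16;  out {5}∪∅={5}
  n13('dd'): parent n1 fail=0; on 'd' 0 → fail=1;  out {3}∪{0}={0,3}
  n14('cc'): parent n7 fail=0; on 'c' 0 → fail=7;  out ∅∪∅=∅
  n17('ac'): parent n16 fail=0; on 'c' 0 → fail=7;  out ∅∪∅=∅
  n4('eba'): parent n3 fail=0; on 'a' 0 → fail=16;  out ∅∪∅=∅
  n9('cac'): parent n8 fail=16; on 'c' 16 → fail=17;  out ∅∪∅=∅
  n15('cce'): parent n14 fail=7; on 'e' 7→0 → fail=2;  out {4}∪∅={4}
  n18('aca'): parent n17 fail=7; on 'a' 7 → fail=8;  out ∅∪{5}={5}
  n5('ebae'): parent n4 fail=16; on 'e' 16→0 → fail=2;  out ∅∪∅=∅
  n10('caca'): parent n9 fail=17; on 'a' 17 → fail=18;  out ∅∪{5}={5}
  n19('acae'): parent n18 fail=8; on 'e' 8→16→0 → fail=2;  out ∅∪∅=∅
  n6('ebaec'): parent n5 fail=2; on 'c' 2→0 → fail=7;  out {1}∪∅={1}
  n11('cacae'): parent n10 fail=18; on 'e' 18 → fail=19;  out ∅∪∅=∅
  n20('acaee'): parent n19 fail=2; on 'e' 2→0 → fail=2;  out {6}∪∅={6}
  n12('cacaee'): parent n11 fail=19; on 'e' 19 → fail=20;  out {2}∪{6}={2,6}

Text stream:
pos 0 'c': at 7
pos 1 'c': at 14
pos 2 'd': at 1 ·f  ** P0@[2:2]
pos 3 'c': at 7 ·f
pos 4 'c': at 14
pos 5 'e': at 15  ** P4@[3:5]
pos 6 'd': at 1 ·f  ** P0@[6:6]
pos 7 'd': at 13  ** P0@[7:7],P3@[6:7]
pos 8 'e': at 2 ·f
pos 9 'b': at 3
pos 10 'a': at 4
pos 11 'c': at 17 ·f
pos 12 'a': at 18  ** P5@[11:12]
pos 13 'e': at 19
pos 14 'e': at 20  ** P6@[10:14]
pos 15 'b': at 3 ·f
pos 16 'd': at 1 ·f  ** P0@[16:16]
pos 17 'c': at 7 ·f
pos 18 'a': at 8  ** P5@[17:18]
pos 19 'c': at 9
pos 20 'a': at 10  ** P5@[19:20]
pos 21 'e': at 11
pos 22 'e': at 12  ** P2@[17:22],P6@[18:22]
pos 23 'd': at 1 ·f  ** P0@[23:23]
pos 24 'd': at 13  ** P0@[24:24],P3@[23:24]
pos 25 'd': at 13 ·f  ** P0@[25:25],P3@[24:25]
pos 26 'a': at 16 ·f
pos 27 'd': at 1 ·f  ** P0@[27:27]
pos 28 'b': at 0 ·f
pos 29 'a': at 16
pos 30 'd': at 1 ·f  ** P0@[30:30]
pos 31 'e': at 2 ·f
pos 32 'e': at 2 ·f
pos 33 'c': at 7 ·f
pos 34 'd': at 1 ·f  ** P0@[34:34]
pos 35 'c': at 7 ·f
pos 36 'c': at 14
pos 37 'e': at 15  ** P4@[35:37]
pos 38 'a': at 16 ·f
pos 39 'c': at 17
pos 40 'b': at 0 ·f
pos 41 'a': at 16
pos 42 'c': at 17
pos 43 'a': at 18  ** P5@[42:43]
pos 44 'e': at 19
pos 45 'e': at 20  ** P6@[41:45]
pos 46 'c': at 7 ·f
pos 47 'a': at 8  ** P5@[46:47]
pos 48 'c': at 9

All matches (sorted): [[2,0],[5,4],[6,0],[7,0],[7,3],[12,5],[14,6],[16,0],[18,5],[20,5],[22,2],[22,6],[23,0],[24,0],[24,3],[25,0],[25,3],[27,0],[30,0],[34,0],[37,4],[43,5],[45,6],[47,5]]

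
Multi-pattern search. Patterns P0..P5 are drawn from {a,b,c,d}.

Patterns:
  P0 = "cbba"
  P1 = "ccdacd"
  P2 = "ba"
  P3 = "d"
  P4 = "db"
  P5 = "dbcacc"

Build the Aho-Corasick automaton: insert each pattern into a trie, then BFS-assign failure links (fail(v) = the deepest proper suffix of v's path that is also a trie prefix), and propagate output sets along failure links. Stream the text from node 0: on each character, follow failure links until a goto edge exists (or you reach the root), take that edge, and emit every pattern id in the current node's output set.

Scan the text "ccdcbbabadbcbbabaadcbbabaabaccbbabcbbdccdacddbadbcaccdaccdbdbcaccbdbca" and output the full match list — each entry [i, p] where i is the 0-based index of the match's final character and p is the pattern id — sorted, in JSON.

Build automaton:
Trie (insert patterns):
  0='ε' goto b→10 c→1 d→12
  1='c' goto b→2 c→5
  2='cb' goto b→3
  3='cbb' goto a→4
  4='cbba' goto ·  [P0 ends]
  5='cc' goto d→6
  6='ccd' goto a→7
  7='ccda' goto c→8
  8='ccdac' goto d→9
  9='ccdacd' goto ·  [P1 ends]
  10='b' goto a→11
  11='ba' goto ·  [P2 ends]
  12='d' goto b→13  [P3 ends]
  13='db' goto c→14  [P4 ends]
  14='dbc' goto a→15
  15='dbca' goto c→16
  16='dbcac' goto c→17
  17='dbcacc' goto ·  [P5 ends]

Failure links (BFS by depth):
  n1('c'): parent n0 fail=0; on 'c' 0 → fail=0;  out ∅∪∅=∅
  n10('b'): parent n0 fail=0; on 'b' 0 → fail=0;  out ∅∪∅=∅
  n12('d'): parent n0 fail=0; on 'd' 0 → fail=0;  out {3}∪∅={3}
  n2('cb'): parent n1 fail=0; on 'b' 0 → fail=10;  out ∅∪∅=∅
  n5('cc'): parent n1 fail=0; on 'c' 0 → fail=1;  out ∅∪∅=∅
  n11('ba'): parent n10 fail=0; on 'a' 0 → fail=0;  out {2}∪∅={2}
  n13('db'): parent n12 fail=0; on 'b' 0 → fail=10;  out {4}∪∅={4}
  n3('cbb'): parent n2 fail=10; on 'b' 10→0 → fail=10;  out ∅∪∅=∅
  n6('ccd'): parent n5 fail=1; on 'd' 1→0 → fail=12;  out ∅∪{3}={3}
  n14('dbc'): parent n13 fail=10; on 'c' 10→0 → fail=1;  out ∅∪∅=∅
  n4('cbba'): parent n3 fail=10; on 'a' 10 → fail=11;  out {0}∪{2}={0,2}
  n7('ccda'): parent n6 fail=12; on 'a' 12→0 → fail=0;  out ∅∪∅=∅
  n15('dbca'): parent n14 fail=1; on 'a' 1→0 → fail=0;  out ∅∪∅=∅
  n8('ccdac'): parent n7 fail=0; on 'c' 0 → fail=1;  out ∅∪∅=∅
  n16('dbcac'): parent n15 fail=0; on 'c' 0 → fail=1;  out ∅∪∅=∅
  n9('ccdacd'): parent n8 fail=1; on 'd' 1→0 → fail=12;  out {1}∪{3}={1,3}
  n17('dbcacc'): parent n16 fail=1; on 'c' 1 → fail=5;  out {5}∪∅={5}

Text stream:
pos 0 'c': at 1
pos 1 'c': at 5
pos 2 'd': at 6  ** P3@[2:2]
pos 3 'c': at 1 (fail-walked)
pos 4 'b': at 2
pos 5 'b': at 3
pos 6 'a': at 4  ** P0@[3:6],P2@[5:6]
pos 7 'b': at 10 (fail-walked)
pos 8 'a': at 11  ** P2@[7:8]
pos 9 'd': at 12 (fail-walked)  ** P3@[9:9]
pos 10 'b': at 13  ** P4@[9:10]
pos 11 'c': at 14
pos 12 'b': at 2 (fail-walked)
pos 13 'b': at 3
pos 14 'a': at 4  ** P0@[11:14],P2@[13:14]
pos 15 'b': at 10 (fail-walked)
pos 16 'a': at 11  ** P2@[15:16]
pos 17 'a': at 0 (fail-walked)
pos 18 'd': at 12  ** P3@[18:18]
pos 19 'c': at 1 (fail-walked)
pos 20 'b': at 2
pos 21 'b': at 3
pos 22 'a': at 4  ** P0@[19:22],P2@[21:22]
pos 23 'b': at 10 (fail-walked)
pos 24 'a': at 11  ** P2@[23:24]
pos 25 'a': at 0 (fail-walked)
pos 26 'b': at 10
pos 27 'a': at 11  ** P2@[26:27]
pos 28 'c': at 1 (fail-walked)
pos 29 'c': at 5
pos 30 'b': at 2 (fail-walked)
pos 31 'b': at 3
pos 32 'a': at 4  ** P0@[29:32],P2@[31:32]
pos 33 'b': at 10 (fail-walked)
pos 34 'c': at 1 (fail-walked)
pos 35 'b': at 2
pos 36 'b': at 3
pos 37 'd': at 12 (fail-walked)  ** P3@[37:37]
pos 38 'c': at 1 (fail-walked)
pos 39 'c': at 5
pos 40 'd': at 6  ** P3@[40:40]
pos 41 'a': at 7
pos 42 'c': at 8
pos 43 'd': at 9  ** P1@[38:43],P3@[43:43]
pos 44 'd': at 12 (fail-walked)  ** P3@[44:44]
pos 45 'b': at 13  ** P4@[44:45]
pos 46 'a': at 11 (fail-walked)  ** P2@[45:46]
pos 47 'd': at 12 (fail-walked)  ** P3@[47:47]
pos 48 'b': at 13  ** P4@[47:48]
pos 49 'c': at 14
pos 50 'a': at 15
pos 51 'c': at 16
pos 52 'c': at 17  ** P5@[47:52]
pos 53 'd': at 6 (fail-walked)  ** P3@[53:53]
pos 54 'a': at 7
pos 55 'c': at 8
pos 56 'c': at 5 (fail-walked)
pos 57 'd': at 6  ** P3@[57:57]
pos 58 'b': at 13 (fail-walked)  ** P4@[57:58]
pos 59 'd': at 12 (fail-walked)  ** P3@[59:59]
pos 60 'b': at 13  ** P4@[59:60]
pos 61 'c': at 14
pos 62 'a': at 15
pos 63 'c': at 16
pos 64 'c': at 17  ** P5@[59:64]
pos 65 'b': at 2 (fail-walked)
pos 66 'd': at 12 (fail-walked)  ** P3@[66:66]
pos 67 'b': at 13  ** P4@[66:67]
pos 68 'c': at 14
pos 69 'a': at 15

Result: [[2,3],[6,0],[6,2],[8,2],[9,3],[10,4],[14,0],[14,2],[16,2],[18,3],[22,0],[22,2],[24,2],[27,2],[32,0],[32,2],[37,3],[40,3],[43,1],[43,3],[44,3],[45,4],[46,2],[47,3],[48,4],[52,5],[53,3],[57,3],[58,4],[59,3],[60,4],[64,5],[66,3],[67,4]]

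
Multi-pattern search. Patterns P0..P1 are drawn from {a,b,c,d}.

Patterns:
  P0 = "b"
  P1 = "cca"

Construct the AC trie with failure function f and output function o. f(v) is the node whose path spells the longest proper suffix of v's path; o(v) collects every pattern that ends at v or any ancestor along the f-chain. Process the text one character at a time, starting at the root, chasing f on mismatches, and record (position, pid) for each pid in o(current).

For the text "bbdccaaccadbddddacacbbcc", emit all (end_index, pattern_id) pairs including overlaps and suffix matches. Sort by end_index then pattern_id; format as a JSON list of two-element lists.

Build automaton:
Trie nodes:
  0='ε' goto b→1 c→2
  1='b' goto ·  ←P0
  2='c' goto c→3
  3='cc' goto a→4
  4='cca' goto ·  ←P1

Failure links (BFS by depth):
  n1('b'): parent n0 fail=0; on 'b' 0 → fail=0;  out {0}∪∅={0}
  n2('c'): parent n0 fail=0; on 'c' 0 → fail=0;  out ∅∪∅=∅
  n3('cc'): parent n2 fail=0; on 'c' 0 → fail=2;  out ∅∪∅=∅
  n4('cca'): parent n3 fail=2; on 'a' 2→0 → fail=0;  out {1}∪∅={1}

Text stream:
pos 0 'b': at 1  ** P0@[0:0]
pos 1 'b': at 1 ·f  ** P0@[1:1]
pos 2 'd': at 0 ·f
pos 3 'c': at 2
pos 4 'c': at 3
pos 5 'a': at 4  ** P1@[3:5]
pos 6 'a': at 0 ·f
pos 7 'c': at 2
pos 8 'c': at 3
pos 9 'a': at 4  ** P1@[7:9]
pos 10 'd': at 0 ·f
pos 11 'b': at 1  ** P0@[11:11]
pos 12 'd': at 0 ·f
pos 13 'd': at 0
pos 14 'd': at 0
pos 15 'd': at 0
pos 16 'a': at 0
pos 17 'c': at 2
pos 18 'a': at 0 ·f
pos 19 'c': at 2
pos 20 'b': at 1 ·f  ** P0@[20:20]
pos 21 'b': at 1 ·f  ** P0@[21:21]
pos 22 'c': at 2 ·f
pos 23 'c': at 3

Result: [[0,0],[1,0],[5,1],[9,1],[11,0],[20,0],[21,0]]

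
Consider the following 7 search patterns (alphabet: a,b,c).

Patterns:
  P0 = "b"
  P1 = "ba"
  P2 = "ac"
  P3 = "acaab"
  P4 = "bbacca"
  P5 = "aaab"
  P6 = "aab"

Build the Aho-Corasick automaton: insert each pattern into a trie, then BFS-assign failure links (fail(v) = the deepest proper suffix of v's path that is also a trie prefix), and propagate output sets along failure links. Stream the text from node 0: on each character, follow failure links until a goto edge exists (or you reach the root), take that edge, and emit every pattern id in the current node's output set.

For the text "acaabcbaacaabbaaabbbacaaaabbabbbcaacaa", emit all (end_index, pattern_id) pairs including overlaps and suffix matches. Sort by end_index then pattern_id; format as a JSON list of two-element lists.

Build:
Trie nodes:
  0='ε' goto a→3 b→1
  1='b' goto a→2 b→8  [P0 ends]
  2='ba' goto ·  [P1 ends]
  3='a' goto a→13 c→4
  4='ac' goto a→5  [P2 ends]
  5='aca' goto a→6
  6='acaa' goto b→7
  7='acaab' goto ·  [P3 ends]
  8='bb' goto a→9
  9='bba' goto c→10
  10='bbac' goto c→11
  11='bbacc' goto a→12
  12='bbacca' goto ·  [P4 ends]
  13='aa' goto a→14 b→16
  14='aaa' goto b→15
  15='aaab' goto ·  [P5 ends]
  16='aab' goto ·  [P6 ends]

BFS fail/out derivation:
  fail(1) 'b': from fail(0)=0 chase 'b': 0 ⇒ 0;  out={0}∪out(0)={0}
  fail(3) 'a': from fail(0)=0 chase 'a': 0 ⇒ 0;  out=∅∪out(0)=∅
  fail(2) 'ba': from fail(1)=0 chase 'a': 0 ⇒ 3;  out={1}∪out(3)={1}
  fail(4) 'ac': from fail(3)=0 chase 'c': 0 ⇒ 0;  out={2}∪out(0)={2}
  fail(8) 'bb': from fail(1)=0 chase 'b': 0 ⇒ 1;  out=∅∪out(1)={0}
  fail(13) 'aa': from fail(3)=0 chase 'a': 0 ⇒ 3;  out=∅∪out(3)=∅
  fail(5) 'aca': from fail(4)=0 chase 'a': 0 ⇒ 3;  out=∅∪out(3)=∅
  fail(9) 'bba': from fail(8)=1 chase 'a': 1 ⇒ 2;  out=∅∪out(2)={1}
  fail(14) 'aaa': from fail(13)=3 chase 'a': 3 ⇒ 13;  out=∅∪out(13)=∅
  fail(16) 'aab': from fail(13)=3 chase 'b': 3→0 ⇒ 1;  out={6}∪out(1)={0,6}
  fail(6) 'acaa': from fail(5)=3 chase 'a': 3 ⇒ 13;  out=∅∪out(13)=∅
  fail(10) 'bbac': from fail(9)=2 chase 'c': 2→3 ⇒ 4;  out=∅∪out(4)={2}
  fail(15) 'aaab': from fail(14)=13 chase 'b': 13 ⇒ 16;  out={5}∪out(16)={0,5,6}
  fail(7) 'acaab': from fail(6)=13 chase 'b': 13 ⇒ 16;  out={3}∪out(16)={0,3,6}
  fail(11) 'bbacc': from fail(10)=4 chase 'c': 4→0 ⇒ 0;  out=∅∪out(0)=∅
  fail(12) 'bbacca': from fail(11)=0 chase 'a': 0 ⇒ 3;  out={4}∪out(3)={4}

Text stream:
[0] read 'a'  n0⇒n3
[1] read 'c'  n3⇒n4  emit P2@[0:1]
[2] read 'a'  n4⇒n5
[3] read 'a'  n5⇒n6
[4] read 'b'  n6⇒n7  emit P0@[4:4],P3@[0:4],P6@[2:4]
[5] read 'c'  n7⇒n0 (fail-walked)
[6] read 'b'  n0⇒n1  emit P0@[6:6]
[7] read 'a'  n1⇒n2  emit P1@[6:7]
[8] read 'a'  n2⇒n13 (fail-walked)
[9] read 'c'  n13⇒n4 (fail-walked)  emit P2@[8:9]
[10] read 'a'  n4⇒n5
[11] read 'a'  n5⇒n6
[12] read 'b'  n6⇒n7  emit P0@[12:12],P3@[8:12],P6@[10:12]
[13] read 'b'  n7⇒n8 (fail-walked)  emit P0@[13:13]
[14] read 'a'  n8⇒n9  emit P1@[13:14]
[15] read 'a'  n9⇒n13 (fail-walked)
[16] read 'a'  n13⇒n14
[17] read 'b'  n14⇒n15  emit P0@[17:17],P5@[14:17],P6@[15:17]
[18] read 'b'  n15⇒n8 (fail-walked)  emit P0@[18:18]
[19] read 'b'  n8⇒n8 (fail-walked)  emit P0@[19:19]
[20] read 'a'  n8⇒n9  emit P1@[19:20]
[21] read 'c'  n9⇒n10  emit P2@[20:21]
[22] read 'a'  n10⇒n5 (fail-walked)
[23] read 'a'  n5⇒n6
[24] read 'a'  n6⇒n14 (fail-walked)
[25] read 'a'  n14⇒n14 (fail-walked)
[26] read 'b'  n14⇒n15  emit P0@[26:26],P5@[23:26],P6@[24:26]
[27] read 'b'  n15⇒n8 (fail-walked)  emit P0@[27:27]
[28] read 'a'  n8⇒n9  emit P1@[27:28]
[29] read 'b'  n9⇒n1 (fail-walked)  emit P0@[29:29]
[30] read 'b'  n1⇒n8  emit P0@[30:30]
[31] read 'b'  n8⇒n8 (fail-walked)  emit P0@[31:31]
[32] read 'c'  n8⇒n0 (fail-walked)
[33] read 'a'  n0⇒n3
[34] read 'a'  n3⇒n13
[35] read 'c'  n13⇒n4 (fail-walked)  emit P2@[34:35]
[36] read 'a'  n4⇒n5
[37] read 'a'  n5⇒n6

Matches: [[1,2],[4,0],[4,3],[4,6],[6,0],[7,1],[9,2],[12,0],[12,3],[12,6],[13,0],[14,1],[17,0],[17,5],[17,6],[18,0],[19,0],[20,1],[21,2],[26,0],[26,5],[26,6],[27,0],[28,1],[29,0],[30,0],[31,0],[35,2]]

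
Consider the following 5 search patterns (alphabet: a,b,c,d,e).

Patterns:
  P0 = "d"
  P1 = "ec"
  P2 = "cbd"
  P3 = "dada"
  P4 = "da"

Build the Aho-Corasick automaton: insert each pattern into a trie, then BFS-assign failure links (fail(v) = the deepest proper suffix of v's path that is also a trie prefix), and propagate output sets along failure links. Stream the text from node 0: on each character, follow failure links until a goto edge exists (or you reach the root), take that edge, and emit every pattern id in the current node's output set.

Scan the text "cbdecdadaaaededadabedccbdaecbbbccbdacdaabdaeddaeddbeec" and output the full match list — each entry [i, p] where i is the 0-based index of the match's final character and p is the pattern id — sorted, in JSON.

Build automaton:
Trie nodes:
  n0 'ε': c→4 d→1 e→2
  n1 'd': a→7  [P0 ends]
  n2 'e': c→3
  n3 'ec': ·  [P1 ends]
  n4 'c': b→5
  n5 'cb': d→6
  n6 'cbd': ·  [P2 ends]
  n7 'da': d→8  [P4 ends]
  n8 'dad': a→9
  n9 'dada': ·  [P3 ends]

BFS fail/out derivation:
  fail(1) 'd': from fail(0)=0 chase 'd': 0 ⇒ 0;  out={0}∪out(0)={0}
  fail(2) 'e': from fail(0)=0 chase 'e': 0 ⇒ 0;  out=∅∪out(0)=∅
  fail(4) 'c': from fail(0)=0 chase 'c': 0 ⇒ 0;  out=∅∪out(0)=∅
  fail(3) 'ec': from fail(2)=0 chase 'c': 0 ⇒ 4;  out={1}∪out(4)={1}
  fail(5) 'cb': from fail(4)=0 chase 'b': 0 ⇒ 0;  out=∅∪out(0)=∅
  fail(7) 'da': from fail(1)=0 chase 'a': 0 ⇒ 0;  out={4}∪out(0)={4}
  fail(6) 'cbd': from fail(5)=0 chase 'd': 0 ⇒ 1;  out={2}∪out(1)={0,2}
  fail(8) 'dad': from fail(7)=0 chase 'd': 0 ⇒ 1;  out=∅∪out(1)={0}
  fail(9) 'dada': from fail(8)=1 chase 'a': 1 ⇒ 7;  out={3}∪out(7)={3,4}

Scan:
[0] read 'c'  n0⇒n4
[1] read 'b'  n4⇒n5
[2] read 'd'  n5⇒n6  emit P0@[2:2],P2@[0:2]
[3] read 'e'  n6⇒n2 ·f
[4] read 'c'  n2⇒n3  emit P1@[3:4]
[5] read 'd'  n3⇒n1 ·f  emit P0@[5:5]
[6] read 'a'  n1⇒n7  emit P4@[5:6]
[7] read 'd'  n7⇒n8  emit P0@[7:7]
[8] read 'a'  n8⇒n9  emit P3@[5:8],P4@[7:8]
[9] read 'a'  n9⇒n0 ·f
[10] read 'a'  n0⇒n0
[11] read 'e'  n0⇒n2
[12] read 'd'  n2⇒n1 ·f  emit P0@[12:12]
[13] read 'e'  n1⇒n2 ·f
[14] read 'd'  n2⇒n1 ·f  emit P0@[14:14]
[15] read 'a'  n1⇒n7  emit P4@[14:15]
[16] read 'd'  n7⇒n8  emit P0@[16:16]
[17] read 'a'  n8⇒n9  emit P3@[14:17],P4@[16:17]
[18] read 'b'  n9⇒n0 ·f
[19] read 'e'  n0⇒n2
[20] read 'd'  n2⇒n1 ·f  emit P0@[20:20]
[21] read 'c'  n1⇒n4 ·f
[22] read 'c'  n4⇒n4 ·f
[23] read 'b'  n4⇒n5
[24] read 'd'  n5⇒n6  emit P0@[24:24],P2@[22:24]
[25] read 'a'  n6⇒n7 ·f  emit P4@[24:25]
[26] read 'e'  n7⇒n2 ·f
[27] read 'c'  n2⇒n3  emit P1@[26:27]
[28] read 'b'  n3⇒n5 ·f
[29] read 'b'  n5⇒n0 ·f
[30] read 'b'  n0⇒n0
[31] read 'c'  n0⇒n4
[32] read 'c'  n4⇒n4 ·f
[33] read 'b'  n4⇒n5
[34] read 'd'  n5⇒n6  emit P0@[34:34],P2@[32:34]
[35] read 'a'  n6⇒n7 ·f  emit P4@[34:35]
[36] read 'c'  n7⇒n4 ·f
[37] read 'd'  n4⇒n1 ·f  emit P0@[37:37]
[38] read 'a'  n1⇒n7  emit P4@[37:38]
[39] read 'a'  n7⇒n0 ·f
[40] read 'b'  n0⇒n0
[41] read 'd'  n0⇒n1  emit P0@[41:41]
[42] read 'a'  n1⇒n7  emit P4@[41:42]
[43] read 'e'  n7⇒n2 ·f
[44] read 'd'  n2⇒n1 ·f  emit P0@[44:44]
[45] read 'd'  n1⇒n1 ·f  emit P0@[45:45]
[46] read 'a'  n1⇒n7  emit P4@[45:46]
[47] read 'e'  n7⇒n2 ·f
[48] read 'd'  n2⇒n1 ·f  emit P0@[48:48]
[49] read 'd'  n1⇒n1 ·f  emit P0@[49:49]
[50] read 'b'  n1⇒n0 ·f
[51] read 'e'  n0⇒n2
[52] read 'e'  n2⇒n2 ·f
[53] read 'c'  n2⇒n3  emit P1@[52:53]

Result: [[2,0],[2,2],[4,1],[5,0],[6,4],[7,0],[8,3],[8,4],[12,0],[14,0],[15,4],[16,0],[17,3],[17,4],[20,0],[24,0],[24,2],[25,4],[27,1],[34,0],[34,2],[35,4],[37,0],[38,4],[41,0],[42,4],[44,0],[45,0],[46,4],[48,0],[49,0],[53,1]]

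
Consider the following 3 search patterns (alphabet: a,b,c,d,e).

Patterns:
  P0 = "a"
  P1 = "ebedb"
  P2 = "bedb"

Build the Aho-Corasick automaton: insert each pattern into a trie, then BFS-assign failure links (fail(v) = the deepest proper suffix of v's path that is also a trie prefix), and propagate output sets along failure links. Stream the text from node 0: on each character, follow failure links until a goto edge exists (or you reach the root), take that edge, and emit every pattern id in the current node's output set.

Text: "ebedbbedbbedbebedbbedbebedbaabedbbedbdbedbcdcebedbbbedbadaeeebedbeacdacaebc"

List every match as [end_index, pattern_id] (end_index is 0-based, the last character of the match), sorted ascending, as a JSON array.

Build automaton:
Trie (insert patterns):
  0='ε' goto a→1 b→7 e→2
  1='a' goto ·  ←P0
  2='e' goto b→3
  3='eb' goto e→4
  4='ebe' goto d→5
  5='ebed' goto b→6
  6='ebedb' goto ·  ←P1
  7='b' goto e→8
  8='be' goto d→9
  9='bed' goto b→10
  10='bedb' goto ·  ←P2

Failure links (BFS by depth):
  n1('a'): parent n0 fail=0; on 'a' 0 → fail=0;  out {0}∪∅={0}
  n2('e'): parent n0 fail=0; on 'e' 0 → fail=0;  out ∅∪∅=∅
  n7('b'): parent n0 fail=0; on 'b' 0 → fail=0;  out ∅∪∅=∅
  n3('eb'): parent n2 fail=0; on 'b' 0 → fail=7;  out ∅∪∅=∅
  n8('be'): parent n7 fail=0; on 'e' 0 → fail=2;  out ∅∪∅=∅
  n4('ebe'): parent n3 fail=7; on 'e' 7 → fail=8;  out ∅∪∅=∅
  n9('bed'): parent n8 fail=2; on 'd' 2→0 → fail=0;  out ∅∪∅=∅
  n5('ebed'): parent n4 fail=8; on 'd' 8 → fail=9;  out ∅∪∅=∅
  n10('bedb'): parent n9 fail=0; on 'b' 0 → fail=7;  out {2}∪∅={2}
  n6('ebedb'): parent n5 fail=9; on 'b' 9 → fail=10;  out {1}∪{2}={1,2}

Scan:
i=0 'e': node 0→2
i=1 'b': node 2→3
i=2 'e': node 3→4
i=3 'd': node 4→5
i=4 'b': node 5→6  → match P1@[0:4],P2@[1:4]
i=5 'b': node 6→7 (fail-walked)
i=6 'e': node 7→8
i=7 'd': node 8→9
i=8 'b': node 9→10  → match P2@[5:8]
i=9 'b': node 10→7 (fail-walked)
i=10 'e': node 7→8
i=11 'd': node 8→9
i=12 'b': node 9→10  → match P2@[9:12]
i=13 'e': node 10→8 (fail-walked)
i=14 'b': node 8→3 (fail-walked)
i=15 'e': node 3→4
i=16 'd': node 4→5
i=17 'b': node 5→6  → match P1@[13:17],P2@[14:17]
i=18 'b': node 6→7 (fail-walked)
i=19 'e': node 7→8
i=20 'd': node 8→9
i=21 'b': node 9→10  → match P2@[18:21]
i=22 'e': node 10→8 (fail-walked)
i=23 'b': node 8→3 (fail-walked)
i=24 'e': node 3→4
i=25 'd': node 4→5
i=26 'b': node 5→6  → match P1@[22:26],P2@[23:26]
i=27 'a': node 6→1 (fail-walked)  → match P0@[27:27]
i=28 'a': node 1→1 (fail-walked)  → match P0@[28:28]
i=29 'b': node 1→7 (fail-walked)
i=30 'e': node 7→8
i=31 'd': node 8→9
i=32 'b': node 9→10  → match P2@[29:32]
i=33 'b': node 10→7 (fail-walked)
i=34 'e': node 7→8
i=35 'd': node 8→9
i=36 'b': node 9→10  → match P2@[33:36]
i=37 'd': node 10→0 (fail-walked)
i=38 'b': node 0→7
i=39 'e': node 7→8
i=40 'd': node 8→9
i=41 'b': node 9→10  → match P2@[38:41]
i=42 'c': node 10→0 (fail-walked)
i=43 'd': node 0→0
i=44 'c': node 0→0
i=45 'e': node 0→2
i=46 'b': node 2→3
i=47 'e': node 3→4
i=48 'd': node 4→5
i=49 'b': node 5→6  → match P1@[45:49],P2@[46:49]
i=50 'b': node 6→7 (fail-walked)
i=51 'b': node 7→7 (fail-walked)
i=52 'e': node 7→8
i=53 'd': node 8→9
i=54 'b': node 9→10  → match P2@[51:54]
i=55 'a': node 10→1 (fail-walked)  → match P0@[55:55]
i=56 'd': node 1→0 (fail-walked)
i=57 'a': node 0→1  → match P0@[57:57]
i=58 'e': node 1→2 (fail-walked)
i=59 'e': node 2→2 (fail-walked)
i=60 'e': node 2→2 (fail-walked)
i=61 'b': node 2→3
i=62 'e': node 3→4
i=63 'd': node 4→5
i=64 'b': node 5→6  → match P1@[60:64],P2@[61:64]
i=65 'e': node 6→8 (fail-walked)
i=66 'a': node 8→1 (fail-walked)  → match P0@[66:66]
i=67 'c': node 1→0 (fail-walked)
i=68 'd': node 0→0
i=69 'a': node 0→1  → match P0@[69:69]
i=70 'c': node 1→0 (fail-walked)
i=71 'a': node 0→1  → match P0@[71:71]
i=72 'e': node 1→2 (fail-walked)
i=73 'b': node 2→3
i=74 'c': node 3→0 (fail-walked)

Result: [[4,1],[4,2],[8,2],[12,2],[17,1],[17,2],[21,2],[26,1],[26,2],[27,0],[28,0],[32,2],[36,2],[41,2],[49,1],[49,2],[54,2],[55,0],[57,0],[64,1],[64,2],[66,0],[69,0],[71,0]]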